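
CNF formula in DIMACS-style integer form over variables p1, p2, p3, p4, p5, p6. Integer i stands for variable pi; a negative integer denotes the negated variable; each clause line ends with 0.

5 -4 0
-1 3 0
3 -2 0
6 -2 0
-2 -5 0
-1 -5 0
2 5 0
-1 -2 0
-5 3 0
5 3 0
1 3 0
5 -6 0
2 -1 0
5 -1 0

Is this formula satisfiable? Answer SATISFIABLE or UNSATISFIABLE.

SATISFIABLE

Pure literal: p3 appears only positively; assign p3 = True.
Branch on p1: take p1 = False.
Branch on p2: take p2 = False.
  then p5 is forced to True.
p4, p6 are now unconstrained; take p4 = True, p6 = False.
So p1=F  p2=F  p3=T  p4=T  p5=T  p6=F is a satisfying assignment.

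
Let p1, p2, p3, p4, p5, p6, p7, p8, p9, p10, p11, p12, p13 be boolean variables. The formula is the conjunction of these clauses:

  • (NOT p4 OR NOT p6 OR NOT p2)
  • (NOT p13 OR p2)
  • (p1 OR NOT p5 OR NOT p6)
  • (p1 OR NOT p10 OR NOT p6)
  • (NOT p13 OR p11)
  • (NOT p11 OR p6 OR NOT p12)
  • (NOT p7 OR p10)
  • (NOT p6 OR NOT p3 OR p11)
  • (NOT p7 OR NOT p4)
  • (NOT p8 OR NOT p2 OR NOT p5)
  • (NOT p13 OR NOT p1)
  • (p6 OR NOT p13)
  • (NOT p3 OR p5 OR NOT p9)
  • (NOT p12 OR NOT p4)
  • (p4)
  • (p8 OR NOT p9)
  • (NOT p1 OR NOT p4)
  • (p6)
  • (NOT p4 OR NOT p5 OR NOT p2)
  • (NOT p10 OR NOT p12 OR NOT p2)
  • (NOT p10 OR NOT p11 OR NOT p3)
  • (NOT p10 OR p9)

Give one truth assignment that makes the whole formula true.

p1=False, p2=False, p3=True, p4=True, p5=False, p6=True, p7=False, p8=False, p9=False, p10=False, p11=True, p12=False, p13=False

Check each clause:
  1. (NOT p2 OR NOT p6 OR NOT p4) — NOT p2 is true.
  2. (NOT p13 OR p2) — NOT p13 is true.
  3. (NOT p5 OR NOT p6 OR p1) — NOT p5 is true.
  4. (NOT p6 OR p1 OR NOT p10) — NOT p10 is true.
  5. (p11 OR NOT p13) — p11 is true.
  6. (NOT p12 OR p6 OR NOT p11) — NOT p12 is true.
  7. (p10 OR NOT p7) — NOT p7 is true.
  8. (NOT p3 OR p11 OR NOT p6) — p11 is true.
  9. (NOT p4 OR NOT p7) — NOT p7 is true.
  10. (NOT p2 OR NOT p8 OR NOT p5) — NOT p8 is true.
  11. (NOT p13 OR NOT p1) — NOT p13 is true.
  12. (NOT p13 OR p6) — NOT p13 is true.
  13. (p5 OR NOT p3 OR NOT p9) — NOT p9 is true.
  14. (NOT p12 OR NOT p4) — NOT p12 is true.
  15. (p4) — p4 is true.
  16. (p8 OR NOT p9) — NOT p9 is true.
  17. (NOT p4 OR NOT p1) — NOT p1 is true.
  18. (p6) — p6 is true.
  19. (NOT p2 OR NOT p4 OR NOT p5) — NOT p5 is true.
  20. (NOT p10 OR NOT p12 OR NOT p2) — NOT p12 is true.
  21. (NOT p3 OR NOT p11 OR NOT p10) — NOT p10 is true.
  22. (NOT p10 OR p9) — NOT p10 is true.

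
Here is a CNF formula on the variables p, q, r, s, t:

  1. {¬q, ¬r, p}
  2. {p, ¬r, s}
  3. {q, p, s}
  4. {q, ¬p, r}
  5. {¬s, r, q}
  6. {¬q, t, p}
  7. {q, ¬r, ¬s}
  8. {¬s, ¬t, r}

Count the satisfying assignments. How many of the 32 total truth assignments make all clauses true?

Split on q, then r.
  q=T, r=T: remaining (p,s,t) ∈ {(T,F,F); (T,F,T); (T,T,F); (T,T,T)} — 4.
  q=T, r=F: remaining (p,s,t) ∈ {(F,F,T); (T,F,F); (T,F,T); (T,T,F)} — 4.
  q=F, r=T: remaining (p,s,t) ∈ {(T,F,F); (T,F,T)} — 2.
  q=F, r=F: a clause becomes empty — 0.
Total: 4 + 4 + 2 + 0 = 10.

10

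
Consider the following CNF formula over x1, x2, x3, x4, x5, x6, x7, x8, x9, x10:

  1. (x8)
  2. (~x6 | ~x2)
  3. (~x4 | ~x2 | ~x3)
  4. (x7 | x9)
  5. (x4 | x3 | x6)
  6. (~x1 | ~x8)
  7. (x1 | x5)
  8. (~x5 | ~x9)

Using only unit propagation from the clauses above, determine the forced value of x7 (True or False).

(x8) stands alone — x8 = True.
(~x1 | ~x8) with x8 = True leaves only ~x1, so x1 = False.
From (x5 | x1) and x1 = False: x5 = True.
In (~x9 | ~x5), ~x5 is now false; ~x9 must hold, so x9 = False.
In (x7 | x9), x9 is now false; x7 must hold, so x7 = True.

True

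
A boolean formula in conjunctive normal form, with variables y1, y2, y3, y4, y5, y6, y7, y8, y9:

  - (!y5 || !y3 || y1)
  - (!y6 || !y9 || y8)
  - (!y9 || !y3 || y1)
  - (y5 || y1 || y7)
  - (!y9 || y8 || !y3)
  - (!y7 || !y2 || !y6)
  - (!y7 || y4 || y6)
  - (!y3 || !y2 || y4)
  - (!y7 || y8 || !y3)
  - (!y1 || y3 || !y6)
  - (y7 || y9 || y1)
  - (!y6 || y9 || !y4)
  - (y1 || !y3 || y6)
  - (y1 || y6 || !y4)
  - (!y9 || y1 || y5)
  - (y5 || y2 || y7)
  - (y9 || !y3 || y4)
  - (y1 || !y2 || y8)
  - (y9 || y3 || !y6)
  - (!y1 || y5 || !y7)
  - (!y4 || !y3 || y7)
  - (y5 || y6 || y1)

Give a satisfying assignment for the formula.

y1=True, y2=True, y3=False, y4=True, y5=True, y6=False, y7=True, y8=True, y9=True

Check each clause:
  1. (y1 || !y3 || !y5) — y1 is true.
  2. (!y6 || y8 || !y9) — y8 is true.
  3. (!y3 || y1 || !y9) — y1 is true.
  4. (y7 || y1 || y5) — y1 is true.
  5. (y8 || !y9 || !y3) — y8 is true.
  6. (!y6 || !y2 || !y7) — !y6 is true.
  7. (!y7 || y4 || y6) — y4 is true.
  8. (!y3 || !y2 || y4) — y4 is true.
  9. (!y7 || !y3 || y8) — y8 is true.
  10. (y3 || !y6 || !y1) — !y6 is true.
  11. (y7 || y9 || y1) — y1 is true.
  12. (y9 || !y6 || !y4) — y9 is true.
  13. (!y3 || y6 || y1) — y1 is true.
  14. (!y4 || y6 || y1) — y1 is true.
  15. (!y9 || y5 || y1) — y1 is true.
  16. (y5 || y7 || y2) — y2 is true.
  17. (y4 || !y3 || y9) — y9 is true.
  18. (y1 || y8 || !y2) — y8 is true.
  19. (y3 || y9 || !y6) — y9 is true.
  20. (y5 || !y1 || !y7) — y5 is true.
  21. (!y4 || y7 || !y3) — !y3 is true.
  22. (y1 || y6 || y5) — y1 is true.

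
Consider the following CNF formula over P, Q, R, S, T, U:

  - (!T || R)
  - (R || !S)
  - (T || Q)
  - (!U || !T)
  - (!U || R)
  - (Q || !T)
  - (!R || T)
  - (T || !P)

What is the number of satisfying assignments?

5

Satisfying assignments:
  P=F Q=T R=F S=F T=F U=F
  P=F Q=T R=T S=F T=T U=F
  P=F Q=T R=T S=T T=T U=F
  P=T Q=T R=T S=F T=T U=F
  P=T Q=T R=T S=T T=T U=F
That's 5 in total.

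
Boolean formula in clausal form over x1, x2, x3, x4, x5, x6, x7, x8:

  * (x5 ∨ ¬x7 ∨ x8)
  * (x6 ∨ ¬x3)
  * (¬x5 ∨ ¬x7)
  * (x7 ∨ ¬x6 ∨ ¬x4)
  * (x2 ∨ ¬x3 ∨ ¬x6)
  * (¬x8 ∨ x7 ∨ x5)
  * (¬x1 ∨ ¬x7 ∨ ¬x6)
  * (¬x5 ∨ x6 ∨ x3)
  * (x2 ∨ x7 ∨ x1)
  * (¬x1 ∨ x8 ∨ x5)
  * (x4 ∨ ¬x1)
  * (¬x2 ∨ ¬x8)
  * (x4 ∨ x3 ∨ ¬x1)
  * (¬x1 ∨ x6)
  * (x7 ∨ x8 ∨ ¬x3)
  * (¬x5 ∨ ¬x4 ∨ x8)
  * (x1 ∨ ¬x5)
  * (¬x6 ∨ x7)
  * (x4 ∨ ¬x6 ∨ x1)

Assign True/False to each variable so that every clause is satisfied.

Branch on x1: take x1 = False.
  then x5 is forced to False.
The remaining clauses are satisfied by x2 = False, x3 = False, x4 = False, x6 = False, x7 = True, x8 = True.
Every clause has at least one true literal under this assignment.

x1 = False  x2 = False  x3 = False  x4 = False  x5 = False  x6 = False  x7 = True  x8 = True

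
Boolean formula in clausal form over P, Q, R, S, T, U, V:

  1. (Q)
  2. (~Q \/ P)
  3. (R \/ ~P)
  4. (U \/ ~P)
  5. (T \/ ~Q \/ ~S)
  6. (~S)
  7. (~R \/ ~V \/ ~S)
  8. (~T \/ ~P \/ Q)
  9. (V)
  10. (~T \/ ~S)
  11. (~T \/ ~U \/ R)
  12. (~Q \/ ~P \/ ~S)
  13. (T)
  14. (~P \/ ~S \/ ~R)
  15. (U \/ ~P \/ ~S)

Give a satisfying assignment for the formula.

P=1, Q=1, R=1, S=0, T=1, U=1, V=1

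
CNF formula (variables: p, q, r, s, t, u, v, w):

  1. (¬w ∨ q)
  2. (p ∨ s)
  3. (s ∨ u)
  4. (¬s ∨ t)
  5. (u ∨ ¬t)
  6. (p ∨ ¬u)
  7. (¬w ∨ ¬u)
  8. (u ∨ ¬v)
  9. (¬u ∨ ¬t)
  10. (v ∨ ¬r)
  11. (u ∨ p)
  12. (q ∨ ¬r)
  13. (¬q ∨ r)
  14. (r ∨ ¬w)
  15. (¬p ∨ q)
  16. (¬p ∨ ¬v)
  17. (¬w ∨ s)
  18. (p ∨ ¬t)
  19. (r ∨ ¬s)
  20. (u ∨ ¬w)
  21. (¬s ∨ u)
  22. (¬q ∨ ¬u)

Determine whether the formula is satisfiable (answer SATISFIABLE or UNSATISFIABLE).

UNSATISFIABLE

u = True:
  propagation gives p=True, w=False, t=False, s=False; an empty clause results — contradiction.
u = False:
  propagation gives s=True; an empty clause results — contradiction.
Every branch closes, so no satisfying assignment exists.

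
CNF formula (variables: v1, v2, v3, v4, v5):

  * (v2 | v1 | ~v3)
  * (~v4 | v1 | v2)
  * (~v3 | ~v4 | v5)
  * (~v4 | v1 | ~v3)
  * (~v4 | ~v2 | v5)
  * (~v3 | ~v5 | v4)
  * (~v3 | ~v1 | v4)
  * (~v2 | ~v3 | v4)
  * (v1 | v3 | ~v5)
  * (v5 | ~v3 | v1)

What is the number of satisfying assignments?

Case analysis on v3 and v4:
  v3=T, v4=T: remaining (v1,v2,v5) ∈ {(T,F,T); (T,T,T)} — 2.
  v3=T, v4=F: a clause becomes empty — 0.
  v3=F, v4=T: remaining (v1,v2,v5) ∈ {(T,F,F); (T,F,T); (T,T,T)} — 3.
  v3=F, v4=F: v2 free; 3 ways for (v1,v5) × 2^1 = 6.
Total: 2 + 0 + 3 + 6 = 11.

11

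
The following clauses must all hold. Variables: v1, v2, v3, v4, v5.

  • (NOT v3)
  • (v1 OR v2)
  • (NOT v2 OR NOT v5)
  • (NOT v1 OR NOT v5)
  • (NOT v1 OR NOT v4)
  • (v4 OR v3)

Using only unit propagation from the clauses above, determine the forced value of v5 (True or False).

False

(NOT v3) is a unit clause: v3 = False.
(v3 OR v4) with v3 = False leaves only v4, so v4 = True.
(NOT v4 OR NOT v1): since v4 = True, the clause reduces to (NOT v1). v1 = False.
In (v2 OR v1), v1 is now false; v2 must hold, so v2 = True.
In (NOT v2 OR NOT v5), NOT v2 is now false; NOT v5 must hold, so v5 = False.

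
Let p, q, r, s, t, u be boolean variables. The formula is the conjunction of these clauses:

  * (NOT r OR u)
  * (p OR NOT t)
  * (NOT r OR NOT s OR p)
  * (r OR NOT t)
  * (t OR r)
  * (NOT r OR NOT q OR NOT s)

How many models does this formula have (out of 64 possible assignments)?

8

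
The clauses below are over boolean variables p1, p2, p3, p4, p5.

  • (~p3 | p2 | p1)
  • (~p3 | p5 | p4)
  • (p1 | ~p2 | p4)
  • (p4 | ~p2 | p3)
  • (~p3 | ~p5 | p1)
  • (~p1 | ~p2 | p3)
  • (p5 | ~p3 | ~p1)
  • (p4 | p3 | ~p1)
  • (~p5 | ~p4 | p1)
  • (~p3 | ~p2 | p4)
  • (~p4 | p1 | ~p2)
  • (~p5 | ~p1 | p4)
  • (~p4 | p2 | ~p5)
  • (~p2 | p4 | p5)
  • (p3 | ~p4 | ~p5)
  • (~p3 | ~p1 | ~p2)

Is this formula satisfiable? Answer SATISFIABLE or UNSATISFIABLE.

SATISFIABLE

Try p1 = True.
The remaining clauses are satisfied by p2 = False, p3 = False, p4 = True, p5 = False.
So p1=True  p2=False  p3=False  p4=True  p5=False is a satisfying assignment.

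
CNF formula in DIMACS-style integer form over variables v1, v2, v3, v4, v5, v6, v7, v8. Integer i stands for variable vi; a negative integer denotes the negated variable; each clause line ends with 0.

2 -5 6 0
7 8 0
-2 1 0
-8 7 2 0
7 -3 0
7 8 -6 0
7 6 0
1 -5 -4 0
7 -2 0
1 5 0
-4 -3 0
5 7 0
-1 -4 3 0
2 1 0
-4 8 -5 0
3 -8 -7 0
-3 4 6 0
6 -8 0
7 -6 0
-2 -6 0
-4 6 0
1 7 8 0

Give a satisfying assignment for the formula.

v1=True  v2=False  v3=False  v4=False  v5=True  v6=True  v7=True  v8=False

Check each clause:
  1. (~v5 | v2 | v6) — v6 is true.
  2. (v7 | v8) — v7 is true.
  3. (v1 | ~v2) — v1 is true.
  4. (v2 | v7 | ~v8) — ~v8 is true.
  5. (v7 | ~v3) — ~v3 is true.
  6. (v7 | ~v6 | v8) — v7 is true.
  7. (v7 | v6) — v6 is true.
  8. (~v5 | ~v4 | v1) — v1 is true.
  9. (~v2 | v7) — ~v2 is true.
  10. (v1 | v5) — v1 is true.
  11. (~v4 | ~v3) — ~v4 is true.
  12. (v5 | v7) — v5 is true.
  13. (~v4 | ~v1 | v3) — ~v4 is true.
  14. (v2 | v1) — v1 is true.
  15. (v8 | ~v5 | ~v4) — ~v4 is true.
  16. (v3 | ~v8 | ~v7) — ~v8 is true.
  17. (v4 | ~v3 | v6) — ~v3 is true.
  18. (v6 | ~v8) — ~v8 is true.
  19. (~v6 | v7) — v7 is true.
  20. (~v2 | ~v6) — ~v2 is true.
  21. (v6 | ~v4) — ~v4 is true.
  22. (v7 | v1 | v8) — v1 is true.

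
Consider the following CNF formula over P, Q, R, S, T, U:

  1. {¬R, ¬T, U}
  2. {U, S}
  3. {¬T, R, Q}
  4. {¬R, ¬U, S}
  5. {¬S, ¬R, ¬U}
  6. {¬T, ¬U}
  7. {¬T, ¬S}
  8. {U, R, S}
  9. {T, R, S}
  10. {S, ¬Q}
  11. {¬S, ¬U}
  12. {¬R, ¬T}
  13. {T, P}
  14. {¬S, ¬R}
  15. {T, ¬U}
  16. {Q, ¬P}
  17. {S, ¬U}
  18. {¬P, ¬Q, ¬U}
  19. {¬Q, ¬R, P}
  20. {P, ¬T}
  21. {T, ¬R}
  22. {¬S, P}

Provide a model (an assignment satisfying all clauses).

Branch on P: take P = True.
  then Q is forced to True.
  then S is forced to True.
  then T is forced to False.
  then U is forced to False.
  then R is forced to False.

P=True, Q=True, R=False, S=True, T=False, U=False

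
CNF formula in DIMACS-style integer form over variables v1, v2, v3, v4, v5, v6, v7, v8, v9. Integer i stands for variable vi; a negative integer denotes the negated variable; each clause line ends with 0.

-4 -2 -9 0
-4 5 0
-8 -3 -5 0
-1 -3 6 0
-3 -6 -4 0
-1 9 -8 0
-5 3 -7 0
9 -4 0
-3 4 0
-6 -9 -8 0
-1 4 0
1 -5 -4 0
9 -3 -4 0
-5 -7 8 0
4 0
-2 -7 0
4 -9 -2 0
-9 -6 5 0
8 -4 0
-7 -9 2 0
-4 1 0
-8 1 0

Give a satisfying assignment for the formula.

Unit propagation: (v4) forces v4 = True.
Unit propagation: (v5) forces v5 = True.
(v9) is a unit clause, so v9 = True.
The clause (NOT v2) is unit: v2 must be False.
Unit propagation: (v1) forces v1 = True.
The clause (v8) is unit: v8 must be True.
(NOT v3) is a unit clause, so v3 = False.
Unit propagation: (NOT v7) forces v7 = False.
Unit propagation: (NOT v6) forces v6 = False.
Every clause has at least one true literal under this assignment.

v1=1, v2=0, v3=0, v4=1, v5=1, v6=0, v7=0, v8=1, v9=1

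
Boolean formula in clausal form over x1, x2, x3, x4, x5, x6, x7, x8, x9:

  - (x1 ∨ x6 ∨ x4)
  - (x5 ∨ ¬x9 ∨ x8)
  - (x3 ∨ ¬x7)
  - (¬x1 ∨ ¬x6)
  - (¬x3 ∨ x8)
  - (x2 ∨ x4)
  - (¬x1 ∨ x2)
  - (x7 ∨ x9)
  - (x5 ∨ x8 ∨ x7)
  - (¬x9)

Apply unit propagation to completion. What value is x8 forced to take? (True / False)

True

(¬x9) stands alone — x9 = False.
(x7 ∨ x9): since x9 = False, the clause reduces to (x7). x7 = True.
From (¬x7 ∨ x3) and x7 = True: x3 = True.
(x8 ∨ ¬x3): since x3 = True, the clause reduces to (x8). x8 = True.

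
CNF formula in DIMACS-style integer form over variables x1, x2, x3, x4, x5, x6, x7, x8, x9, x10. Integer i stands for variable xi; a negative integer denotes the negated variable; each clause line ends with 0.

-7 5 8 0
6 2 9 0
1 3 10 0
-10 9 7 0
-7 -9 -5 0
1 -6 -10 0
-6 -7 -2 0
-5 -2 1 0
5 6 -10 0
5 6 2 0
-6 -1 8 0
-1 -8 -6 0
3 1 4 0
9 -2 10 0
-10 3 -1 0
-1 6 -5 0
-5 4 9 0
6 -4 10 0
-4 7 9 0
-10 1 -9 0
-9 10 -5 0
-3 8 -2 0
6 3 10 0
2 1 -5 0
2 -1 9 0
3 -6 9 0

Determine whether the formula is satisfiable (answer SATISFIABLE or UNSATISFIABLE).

SATISFIABLE

Set x1 = False and propagate.
Try x2 = True.
  then x5 is forced to False.
The remaining clauses are satisfied by x3 = True, x4 = True, x6 = True, x7 = False, x8 = True, x9 = True, x10 = False.
So x1=False, x2=True, x3=True, x4=True, x5=False, x6=True, x7=False, x8=True, x9=True, x10=False is a satisfying assignment.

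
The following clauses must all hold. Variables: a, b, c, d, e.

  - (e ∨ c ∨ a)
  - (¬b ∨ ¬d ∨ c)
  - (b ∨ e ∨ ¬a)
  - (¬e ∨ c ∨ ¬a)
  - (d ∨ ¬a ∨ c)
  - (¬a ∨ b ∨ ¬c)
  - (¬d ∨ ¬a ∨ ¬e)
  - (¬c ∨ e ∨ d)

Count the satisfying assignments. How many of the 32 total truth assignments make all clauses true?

Split on a, then c.
  a=1, c=1: remaining (b,d,e) ∈ {(1,0,1); (1,1,0)} — 2.
  a=1, c=0: a clause becomes empty — 0.
  a=0, c=1: b free; 3 ways for (d,e) × 2^1 = 6.
  a=0, c=0: remaining (b,d,e) ∈ {(0,0,1); (0,1,1); (1,0,1)} — 3.
Total: 2 + 0 + 6 + 3 = 11.

11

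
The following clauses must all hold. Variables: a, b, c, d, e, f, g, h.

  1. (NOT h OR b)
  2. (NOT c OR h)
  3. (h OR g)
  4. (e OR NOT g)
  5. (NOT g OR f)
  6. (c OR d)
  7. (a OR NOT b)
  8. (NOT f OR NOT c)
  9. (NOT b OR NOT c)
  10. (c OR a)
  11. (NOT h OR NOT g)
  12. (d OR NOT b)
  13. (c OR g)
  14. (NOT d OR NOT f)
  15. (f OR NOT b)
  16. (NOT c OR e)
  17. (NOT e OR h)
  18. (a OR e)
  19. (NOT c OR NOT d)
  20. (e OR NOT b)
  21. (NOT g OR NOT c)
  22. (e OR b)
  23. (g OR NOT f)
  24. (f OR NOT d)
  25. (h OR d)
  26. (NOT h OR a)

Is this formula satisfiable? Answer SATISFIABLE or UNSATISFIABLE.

c = True:
  propagation gives h=True, b=True; an empty clause results — contradiction.
c = False:
  propagation gives d=True, a=True, g=True, e=True; an empty clause results — contradiction.
Every branch closes, so no satisfying assignment exists.

UNSATISFIABLE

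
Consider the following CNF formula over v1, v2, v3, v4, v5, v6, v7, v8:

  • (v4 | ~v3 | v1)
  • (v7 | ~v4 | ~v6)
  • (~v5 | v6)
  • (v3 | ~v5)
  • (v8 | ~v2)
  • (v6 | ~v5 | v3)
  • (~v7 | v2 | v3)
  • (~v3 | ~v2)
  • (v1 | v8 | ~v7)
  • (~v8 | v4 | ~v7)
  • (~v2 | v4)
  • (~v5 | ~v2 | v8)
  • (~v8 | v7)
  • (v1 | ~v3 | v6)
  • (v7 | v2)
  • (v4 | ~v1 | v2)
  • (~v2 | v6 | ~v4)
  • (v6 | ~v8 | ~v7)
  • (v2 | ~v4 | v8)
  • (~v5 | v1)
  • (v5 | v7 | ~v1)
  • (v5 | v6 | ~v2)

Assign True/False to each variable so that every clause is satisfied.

v1=False, v2=False, v3=True, v4=True, v5=False, v6=True, v7=True, v8=True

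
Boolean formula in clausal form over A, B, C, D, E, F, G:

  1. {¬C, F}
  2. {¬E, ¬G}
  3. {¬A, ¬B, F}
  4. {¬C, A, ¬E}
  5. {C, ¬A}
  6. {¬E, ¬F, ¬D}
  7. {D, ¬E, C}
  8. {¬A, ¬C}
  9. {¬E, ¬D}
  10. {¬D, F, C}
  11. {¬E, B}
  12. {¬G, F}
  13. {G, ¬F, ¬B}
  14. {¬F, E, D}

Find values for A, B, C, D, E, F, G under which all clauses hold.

A=F  B=F  C=F  D=F  E=F  F=F  G=F

Check each clause:
  1. {¬C, F} — ¬C is true.
  2. {¬G, ¬E} — ¬G is true.
  3. {¬A, ¬B, F} — ¬A is true.
  4. {¬E, ¬C, A} — ¬E is true.
  5. {¬A, C} — ¬A is true.
  6. {¬D, ¬F, ¬E} — ¬F is true.
  7. {D, ¬E, C} — ¬E is true.
  8. {¬C, ¬A} — ¬C is true.
  9. {¬E, ¬D} — ¬E is true.
  10. {F, C, ¬D} — ¬D is true.
  11. {B, ¬E} — ¬E is true.
  12. {F, ¬G} — ¬G is true.
  13. {G, ¬F, ¬B} — ¬F is true.
  14. {D, ¬F, E} — ¬F is true.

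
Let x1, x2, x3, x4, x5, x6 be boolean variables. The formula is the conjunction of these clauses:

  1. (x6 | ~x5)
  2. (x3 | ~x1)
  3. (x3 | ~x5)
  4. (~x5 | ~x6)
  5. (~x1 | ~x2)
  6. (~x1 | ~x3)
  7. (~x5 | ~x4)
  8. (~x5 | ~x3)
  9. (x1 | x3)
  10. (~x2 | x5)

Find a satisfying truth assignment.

Pure literal: x2 appears only negated; assign x2 = False.
Pure literal: x4 appears only negated; assign x4 = False.
Branch on x1: take x1 = False.
  then x3 is forced to True.
  then x5 is forced to False.
x6 is now unconstrained; take x6 = False.

x1=F  x2=F  x3=T  x4=F  x5=F  x6=F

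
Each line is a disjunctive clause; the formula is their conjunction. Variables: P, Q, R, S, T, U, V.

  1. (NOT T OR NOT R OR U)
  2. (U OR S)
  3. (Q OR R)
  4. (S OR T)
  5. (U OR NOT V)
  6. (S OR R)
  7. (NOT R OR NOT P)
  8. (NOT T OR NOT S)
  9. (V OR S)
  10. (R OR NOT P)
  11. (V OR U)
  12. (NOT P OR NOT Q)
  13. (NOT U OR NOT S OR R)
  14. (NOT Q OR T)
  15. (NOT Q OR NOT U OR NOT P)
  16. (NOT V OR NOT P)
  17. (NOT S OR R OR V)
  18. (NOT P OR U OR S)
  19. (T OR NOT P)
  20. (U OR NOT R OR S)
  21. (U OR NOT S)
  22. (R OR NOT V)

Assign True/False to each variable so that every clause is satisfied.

P = F, Q = F, R = T, S = T, T = F, U = T, V = F

Check each clause:
  1. (NOT T OR U OR NOT R) — NOT T is true.
  2. (U OR S) — S is true.
  3. (Q OR R) — R is true.
  4. (T OR S) — S is true.
  5. (U OR NOT V) — NOT V is true.
  6. (S OR R) — R is true.
  7. (NOT P OR NOT R) — NOT P is true.
  8. (NOT T OR NOT S) — NOT T is true.
  9. (V OR S) — S is true.
  10. (R OR NOT P) — R is true.
  11. (V OR U) — U is true.
  12. (NOT P OR NOT Q) — NOT Q is true.
  13. (R OR NOT U OR NOT S) — R is true.
  14. (NOT Q OR T) — NOT Q is true.
  15. (NOT Q OR NOT P OR NOT U) — NOT P is true.
  16. (NOT P OR NOT V) — NOT V is true.
  17. (V OR R OR NOT S) — R is true.
  18. (S OR U OR NOT P) — S is true.
  19. (T OR NOT P) — NOT P is true.
  20. (S OR NOT R OR U) — S is true.
  21. (U OR NOT S) — U is true.
  22. (R OR NOT V) — NOT V is true.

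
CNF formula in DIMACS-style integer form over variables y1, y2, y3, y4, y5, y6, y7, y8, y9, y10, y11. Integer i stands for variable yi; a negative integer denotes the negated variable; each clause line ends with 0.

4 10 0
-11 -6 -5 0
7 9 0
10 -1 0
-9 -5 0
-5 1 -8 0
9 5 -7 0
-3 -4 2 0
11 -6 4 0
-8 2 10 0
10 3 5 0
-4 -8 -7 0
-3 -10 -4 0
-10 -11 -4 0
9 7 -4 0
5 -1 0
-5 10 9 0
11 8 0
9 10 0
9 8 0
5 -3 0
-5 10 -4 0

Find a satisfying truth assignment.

y1=0, y2=1, y3=0, y4=0, y5=0, y6=0, y7=1, y8=1, y9=1, y10=1, y11=0

Pure literal: y2 appears only positively; assign y2 = True.
y6 occurs only negated in the remaining clauses — set y6 = False.
Branch on y1: take y1 = False.
Branch on y3: take y3 = False.
For the remaining variables, y4 = False, y5 = False, y7 = True, y8 = True, y9 = True, y10 = True, y11 = False works.
Every clause has at least one true literal under this assignment.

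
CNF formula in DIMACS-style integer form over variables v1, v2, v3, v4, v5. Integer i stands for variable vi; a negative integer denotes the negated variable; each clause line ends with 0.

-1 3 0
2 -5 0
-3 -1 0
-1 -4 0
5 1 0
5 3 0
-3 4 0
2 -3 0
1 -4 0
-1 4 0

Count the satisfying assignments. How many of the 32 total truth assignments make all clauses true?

Satisfying assignments:
  v1=0 v2=1 v3=0 v4=0 v5=1
Count: 1.

1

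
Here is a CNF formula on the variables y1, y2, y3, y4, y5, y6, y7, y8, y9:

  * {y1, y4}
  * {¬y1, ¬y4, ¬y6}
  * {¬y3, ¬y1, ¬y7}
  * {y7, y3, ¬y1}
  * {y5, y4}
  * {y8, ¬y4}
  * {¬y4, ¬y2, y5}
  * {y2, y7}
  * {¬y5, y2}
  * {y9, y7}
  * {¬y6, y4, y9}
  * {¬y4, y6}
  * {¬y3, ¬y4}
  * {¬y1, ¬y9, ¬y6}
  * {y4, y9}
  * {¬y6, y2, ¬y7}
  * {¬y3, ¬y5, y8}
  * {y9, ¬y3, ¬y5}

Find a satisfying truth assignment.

y1 = False, y2 = True, y3 = False, y4 = True, y5 = True, y6 = True, y7 = True, y8 = True, y9 = True

y8 occurs only positively in the remaining clauses — set y8 = True.
Branch on y1: take y1 = False.
  then y4 is forced to True.
  then y6 is forced to True.
  then y3 is forced to False.
The remaining clauses are satisfied by y2 = True, y5 = True, y7 = True, y9 = True.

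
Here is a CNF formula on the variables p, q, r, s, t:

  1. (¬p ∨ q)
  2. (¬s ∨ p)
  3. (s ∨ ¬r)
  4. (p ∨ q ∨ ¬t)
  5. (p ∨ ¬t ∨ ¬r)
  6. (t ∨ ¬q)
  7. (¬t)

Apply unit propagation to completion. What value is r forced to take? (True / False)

False

(¬t) stands alone — t = False.
From (t ∨ ¬q) and t = False: q = False.
(q ∨ ¬p) with q = False leaves only ¬p, so p = False.
From (¬s ∨ p) and p = False: s = False.
In (s ∨ ¬r), s is now false; ¬r must hold, so r = False.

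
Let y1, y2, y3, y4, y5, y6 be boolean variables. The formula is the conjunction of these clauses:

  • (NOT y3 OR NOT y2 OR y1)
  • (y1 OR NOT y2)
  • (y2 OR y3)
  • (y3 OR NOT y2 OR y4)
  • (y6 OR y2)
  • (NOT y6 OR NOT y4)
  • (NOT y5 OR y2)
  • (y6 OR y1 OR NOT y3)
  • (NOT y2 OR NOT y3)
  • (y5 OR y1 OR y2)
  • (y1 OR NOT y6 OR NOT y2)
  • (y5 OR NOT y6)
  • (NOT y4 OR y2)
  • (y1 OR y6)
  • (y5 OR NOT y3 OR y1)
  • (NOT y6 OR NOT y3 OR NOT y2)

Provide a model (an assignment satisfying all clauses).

Pure literal: y1 appears only positively; assign y1 = True.
Set y2 = True and propagate.
  then y3 is forced to False.
  then y4 is forced to True.
  then y6 is forced to False.
y5 is now unconstrained; take y5 = False.
Every clause has at least one true literal under this assignment.

y1 = True, y2 = True, y3 = False, y4 = True, y5 = False, y6 = False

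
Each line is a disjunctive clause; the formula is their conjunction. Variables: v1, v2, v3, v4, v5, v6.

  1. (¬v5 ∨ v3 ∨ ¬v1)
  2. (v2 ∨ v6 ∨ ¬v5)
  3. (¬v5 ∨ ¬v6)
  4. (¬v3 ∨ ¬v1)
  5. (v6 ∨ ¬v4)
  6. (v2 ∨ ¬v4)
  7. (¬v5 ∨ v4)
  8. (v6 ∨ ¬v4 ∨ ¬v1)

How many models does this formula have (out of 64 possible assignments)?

Split on v4, then v5.
  v4=T, v5=T: a clause becomes empty — 0.
  v4=T, v5=F: remaining (v1,v2,v3,v6) ∈ {(F,T,F,T); (F,T,T,T); (T,T,F,T)} — 3.
  v4=F, v5=T: a clause becomes empty — 0.
  v4=F, v5=F: v2, v6 free; 3 ways for (v1,v3) × 2^2 = 12.
Total: 0 + 3 + 0 + 12 = 15.

15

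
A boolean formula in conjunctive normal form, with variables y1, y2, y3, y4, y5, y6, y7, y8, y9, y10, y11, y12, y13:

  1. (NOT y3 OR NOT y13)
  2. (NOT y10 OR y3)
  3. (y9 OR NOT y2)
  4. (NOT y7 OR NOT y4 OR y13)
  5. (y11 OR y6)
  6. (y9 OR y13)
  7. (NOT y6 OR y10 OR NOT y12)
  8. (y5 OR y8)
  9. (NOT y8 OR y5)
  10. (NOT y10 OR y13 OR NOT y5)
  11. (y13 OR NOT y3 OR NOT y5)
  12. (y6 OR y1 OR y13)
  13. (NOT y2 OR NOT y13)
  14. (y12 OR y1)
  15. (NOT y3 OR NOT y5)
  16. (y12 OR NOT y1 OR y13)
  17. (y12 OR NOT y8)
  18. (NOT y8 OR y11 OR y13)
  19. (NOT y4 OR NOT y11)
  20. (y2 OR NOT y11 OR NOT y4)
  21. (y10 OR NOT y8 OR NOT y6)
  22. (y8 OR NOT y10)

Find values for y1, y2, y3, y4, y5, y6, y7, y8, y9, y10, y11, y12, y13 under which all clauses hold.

y1=True, y2=False, y3=False, y4=False, y5=True, y6=False, y7=False, y8=False, y9=True, y10=False, y11=True, y12=False, y13=True

y4 occurs only negated in the remaining clauses — set y4 = False.
y7 occurs only negated in the remaining clauses — set y7 = False.
Branch on y1: take y1 = True.
Branch on y2: take y2 = False.
For the remaining variables, y3 = False, y5 = True, y6 = False, y8 = False, y9 = True, y10 = False, y11 = True, y12 = False, y13 = True works.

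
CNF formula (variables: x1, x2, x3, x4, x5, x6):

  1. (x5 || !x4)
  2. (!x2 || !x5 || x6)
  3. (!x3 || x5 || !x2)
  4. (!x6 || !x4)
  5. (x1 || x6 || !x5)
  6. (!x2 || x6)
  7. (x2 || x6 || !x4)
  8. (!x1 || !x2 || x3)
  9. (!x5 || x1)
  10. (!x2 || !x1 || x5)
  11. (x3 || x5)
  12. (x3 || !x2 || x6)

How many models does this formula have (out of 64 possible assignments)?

Case analysis on x2 and x5:
  x2=1, x5=1: remaining (x1,x3,x4,x6) ∈ {(1,1,0,1)} — 1.
  x2=1, x5=0: a clause becomes empty — 0.
  x2=0, x5=1: remaining (x1,x3,x4,x6) ∈ {(1,0,0,0); (1,0,0,1); (1,1,0,0); (1,1,0,1)} — 4.
  x2=0, x5=0: remaining (x1,x3,x4,x6) ∈ {(0,1,0,0); (0,1,0,1); (1,1,0,0); (1,1,0,1)} — 4.
Total: 1 + 0 + 4 + 4 = 9.

9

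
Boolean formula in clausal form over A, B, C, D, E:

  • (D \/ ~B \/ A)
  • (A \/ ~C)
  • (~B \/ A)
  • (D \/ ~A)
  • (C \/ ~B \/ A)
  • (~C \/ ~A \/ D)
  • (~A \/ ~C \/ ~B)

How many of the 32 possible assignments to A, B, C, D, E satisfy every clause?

10

Split on A, then B.
  A=T, B=T: remaining (C,D,E) ∈ {(F,T,F); (F,T,T)} — 2.
  A=T, B=F: remaining (C,D,E) ∈ {(F,T,F); (F,T,T); (T,T,F); (T,T,T)} — 4.
  A=F, B=T: a clause becomes empty — 0.
  A=F, B=F: remaining (C,D,E) ∈ {(F,F,F); (F,F,T); (F,T,F); (F,T,T)} — 4.
Total: 2 + 4 + 0 + 4 = 10.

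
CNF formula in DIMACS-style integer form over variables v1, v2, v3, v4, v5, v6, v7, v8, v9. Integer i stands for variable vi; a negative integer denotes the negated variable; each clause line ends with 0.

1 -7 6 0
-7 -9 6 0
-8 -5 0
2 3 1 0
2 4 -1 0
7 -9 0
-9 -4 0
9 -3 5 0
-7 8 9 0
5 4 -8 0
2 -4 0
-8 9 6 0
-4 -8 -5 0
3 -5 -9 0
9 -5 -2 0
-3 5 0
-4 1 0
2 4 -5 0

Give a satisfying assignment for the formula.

Pure literal: v6 appears only positively; assign v6 = True.
Set v1 = True and propagate.
Try v2 = True.
Branch on v3: take v3 = False.
For the remaining variables, v4 = True, v5 = False, v7 = False, v8 = False, v9 = False works.
Check each clause:
  1. (¬v7 ∨ v1 ∨ v6) — ¬v7 is true.
  2. (¬v9 ∨ v6 ∨ ¬v7) — ¬v7 is true.
  3. (¬v5 ∨ ¬v8) — ¬v8 is true.
  4. (v1 ∨ v3 ∨ v2) — v1 is true.
  5. (v2 ∨ ¬v1 ∨ v4) — v2 is true.
  6. (¬v9 ∨ v7) — ¬v9 is true.
  7. (¬v4 ∨ ¬v9) — ¬v9 is true.
  8. (¬v3 ∨ v9 ∨ v5) — ¬v3 is true.
  9. (v8 ∨ ¬v7 ∨ v9) — ¬v7 is true.
  10. (¬v8 ∨ v4 ∨ v5) — ¬v8 is true.
  11. (¬v4 ∨ v2) — v2 is true.
  12. (v6 ∨ ¬v8 ∨ v9) — ¬v8 is true.
  13. (¬v8 ∨ ¬v5 ∨ ¬v4) — ¬v8 is true.
  14. (v3 ∨ ¬v9 ∨ ¬v5) — ¬v9 is true.
  15. (v9 ∨ ¬v2 ∨ ¬v5) — ¬v5 is true.
  16. (v5 ∨ ¬v3) — ¬v3 is true.
  17. (¬v4 ∨ v1) — v1 is true.
  18. (v2 ∨ ¬v5 ∨ v4) — v2 is true.

v1=T, v2=T, v3=F, v4=T, v5=F, v6=T, v7=F, v8=F, v9=F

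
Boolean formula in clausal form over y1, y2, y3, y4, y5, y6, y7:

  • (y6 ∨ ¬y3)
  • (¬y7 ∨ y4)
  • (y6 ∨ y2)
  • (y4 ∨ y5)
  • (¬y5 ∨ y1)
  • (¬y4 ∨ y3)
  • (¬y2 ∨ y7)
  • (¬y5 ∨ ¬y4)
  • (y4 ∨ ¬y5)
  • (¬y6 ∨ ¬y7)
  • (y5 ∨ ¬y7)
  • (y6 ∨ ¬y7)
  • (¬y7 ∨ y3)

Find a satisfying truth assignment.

y1 = 0, y2 = 0, y3 = 1, y4 = 1, y5 = 0, y6 = 1, y7 = 0

Check each clause:
  1. (y6 ∨ ¬y3) — y6 is true.
  2. (¬y7 ∨ y4) — ¬y7 is true.
  3. (y6 ∨ y2) — y6 is true.
  4. (y4 ∨ y5) — y4 is true.
  5. (¬y5 ∨ y1) — ¬y5 is true.
  6. (¬y4 ∨ y3) — y3 is true.
  7. (¬y2 ∨ y7) — ¬y2 is true.
  8. (¬y4 ∨ ¬y5) — ¬y5 is true.
  9. (¬y5 ∨ y4) — ¬y5 is true.
  10. (¬y7 ∨ ¬y6) — ¬y7 is true.
  11. (¬y7 ∨ y5) — ¬y7 is true.
  12. (¬y7 ∨ y6) — ¬y7 is true.
  13. (y3 ∨ ¬y7) — ¬y7 is true.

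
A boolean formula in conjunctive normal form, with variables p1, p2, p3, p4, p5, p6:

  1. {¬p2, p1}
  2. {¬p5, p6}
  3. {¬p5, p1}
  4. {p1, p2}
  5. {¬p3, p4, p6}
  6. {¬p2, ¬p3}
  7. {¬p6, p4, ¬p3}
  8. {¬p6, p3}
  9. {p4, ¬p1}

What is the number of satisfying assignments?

5

The models are:
  p1=T p2=F p3=F p4=T p5=F p6=F
  p1=T p2=F p3=T p4=T p5=F p6=F
  p1=T p2=F p3=T p4=T p5=F p6=T
  p1=T p2=F p3=T p4=T p5=T p6=T
  p1=T p2=T p3=F p4=T p5=F p6=F
That's 5 in total.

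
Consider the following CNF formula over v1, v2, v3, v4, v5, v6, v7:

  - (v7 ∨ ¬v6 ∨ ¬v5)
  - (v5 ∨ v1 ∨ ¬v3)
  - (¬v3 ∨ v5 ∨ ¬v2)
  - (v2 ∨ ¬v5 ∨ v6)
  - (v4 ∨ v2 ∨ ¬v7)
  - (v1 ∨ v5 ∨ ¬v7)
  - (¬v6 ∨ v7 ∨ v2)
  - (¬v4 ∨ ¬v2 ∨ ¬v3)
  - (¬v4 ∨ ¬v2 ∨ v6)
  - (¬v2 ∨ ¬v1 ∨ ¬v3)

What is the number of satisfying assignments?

Split on v2, then v5.
  v2=T, v5=T: 11 of the 32 assignments to (v1,v3,v4,v6,v7) work.
  v2=T, v5=F: 9 of the 32 assignments to (v1,v3,v4,v6,v7) work.
  v2=F, v5=T: remaining (v1,v3,v4,v6,v7) ∈ {(F,F,T,T,T); (F,T,T,T,T); (T,F,T,T,T); (T,T,T,T,T)} — 4.
  v2=F, v5=F: 10 of the 32 assignments to (v1,v3,v4,v6,v7) work.
Total: 11 + 9 + 4 + 10 = 34.

34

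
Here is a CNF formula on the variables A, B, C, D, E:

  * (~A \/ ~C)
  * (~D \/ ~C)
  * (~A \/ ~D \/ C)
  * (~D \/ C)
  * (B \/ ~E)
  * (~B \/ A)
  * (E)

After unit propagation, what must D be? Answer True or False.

False

Unit clause (E) sets E = True.
In (B \/ ~E), ~E is now false; B must hold, so B = True.
(A \/ ~B) with B = True leaves only A, so A = True.
(~A \/ ~C) with A = True leaves only ~C, so C = False.
From (C \/ ~D \/ ~A) and C = False, A = True: D = False.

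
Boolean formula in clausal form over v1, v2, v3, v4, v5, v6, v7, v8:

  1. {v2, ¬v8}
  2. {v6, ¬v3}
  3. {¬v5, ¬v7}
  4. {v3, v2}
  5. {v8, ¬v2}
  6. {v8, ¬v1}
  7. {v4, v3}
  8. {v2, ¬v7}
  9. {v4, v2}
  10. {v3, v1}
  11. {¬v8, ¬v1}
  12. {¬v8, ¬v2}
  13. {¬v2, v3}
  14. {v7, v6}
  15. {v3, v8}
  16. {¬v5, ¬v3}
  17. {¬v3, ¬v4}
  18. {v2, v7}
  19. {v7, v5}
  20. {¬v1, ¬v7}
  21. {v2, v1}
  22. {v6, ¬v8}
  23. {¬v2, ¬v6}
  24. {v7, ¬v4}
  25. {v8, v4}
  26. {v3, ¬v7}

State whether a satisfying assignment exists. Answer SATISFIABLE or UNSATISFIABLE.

v2 = True:
  propagation gives v8=True; an empty clause results — contradiction.
v2 = False:
  propagation gives v8=False, v3=True, v6=True, v1=False; an empty clause results — contradiction.
Every branch closes, so no satisfying assignment exists.

UNSATISFIABLE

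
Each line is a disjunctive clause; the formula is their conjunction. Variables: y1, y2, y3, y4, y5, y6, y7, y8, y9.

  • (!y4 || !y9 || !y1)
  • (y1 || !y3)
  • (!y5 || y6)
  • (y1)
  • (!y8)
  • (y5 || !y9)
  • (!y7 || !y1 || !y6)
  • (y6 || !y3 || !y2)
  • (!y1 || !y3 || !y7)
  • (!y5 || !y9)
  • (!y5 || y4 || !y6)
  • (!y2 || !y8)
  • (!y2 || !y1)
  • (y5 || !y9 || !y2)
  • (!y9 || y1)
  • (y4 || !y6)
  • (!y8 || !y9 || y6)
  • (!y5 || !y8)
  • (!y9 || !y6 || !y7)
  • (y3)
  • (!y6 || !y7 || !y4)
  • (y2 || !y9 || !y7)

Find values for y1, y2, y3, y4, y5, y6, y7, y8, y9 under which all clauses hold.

y1=T, y2=F, y3=T, y4=T, y5=T, y6=T, y7=F, y8=F, y9=F

The clause (y1) is unit: y1 must be True.
(!y8) is a unit clause, so y8 = False.
(!y2) is a unit clause, so y2 = False.
The clause (y3) is unit: y3 must be True.
(!y7) is a unit clause, so y7 = False.
y9 occurs only negated in the remaining clauses — set y9 = False.
Branch on y4: take y4 = True.
Try y5 = True.
  then y6 is forced to True.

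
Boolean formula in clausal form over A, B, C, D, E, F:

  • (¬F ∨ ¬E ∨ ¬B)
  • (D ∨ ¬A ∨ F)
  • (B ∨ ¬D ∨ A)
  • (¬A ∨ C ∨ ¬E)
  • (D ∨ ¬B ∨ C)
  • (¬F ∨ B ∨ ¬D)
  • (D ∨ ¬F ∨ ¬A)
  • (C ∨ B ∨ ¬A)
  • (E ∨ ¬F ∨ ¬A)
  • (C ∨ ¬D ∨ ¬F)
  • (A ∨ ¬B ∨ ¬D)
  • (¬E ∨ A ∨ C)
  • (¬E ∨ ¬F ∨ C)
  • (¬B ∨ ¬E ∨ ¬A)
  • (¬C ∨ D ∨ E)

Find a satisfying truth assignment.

A=1  B=0  C=1  D=1  E=0  F=0

Check each clause:
  1. (¬B ∨ ¬F ∨ ¬E) — ¬F is true.
  2. (D ∨ ¬A ∨ F) — D is true.
  3. (¬D ∨ B ∨ A) — A is true.
  4. (C ∨ ¬A ∨ ¬E) — C is true.
  5. (D ∨ C ∨ ¬B) — C is true.
  6. (¬D ∨ B ∨ ¬F) — ¬F is true.
  7. (D ∨ ¬F ∨ ¬A) — ¬F is true.
  8. (¬A ∨ B ∨ C) — C is true.
  9. (¬A ∨ E ∨ ¬F) — ¬F is true.
  10. (C ∨ ¬F ∨ ¬D) — ¬F is true.
  11. (¬B ∨ ¬D ∨ A) — A is true.
  12. (¬E ∨ C ∨ A) — A is true.
  13. (C ∨ ¬E ∨ ¬F) — ¬F is true.
  14. (¬E ∨ ¬B ∨ ¬A) — ¬E is true.
  15. (¬C ∨ D ∨ E) — D is true.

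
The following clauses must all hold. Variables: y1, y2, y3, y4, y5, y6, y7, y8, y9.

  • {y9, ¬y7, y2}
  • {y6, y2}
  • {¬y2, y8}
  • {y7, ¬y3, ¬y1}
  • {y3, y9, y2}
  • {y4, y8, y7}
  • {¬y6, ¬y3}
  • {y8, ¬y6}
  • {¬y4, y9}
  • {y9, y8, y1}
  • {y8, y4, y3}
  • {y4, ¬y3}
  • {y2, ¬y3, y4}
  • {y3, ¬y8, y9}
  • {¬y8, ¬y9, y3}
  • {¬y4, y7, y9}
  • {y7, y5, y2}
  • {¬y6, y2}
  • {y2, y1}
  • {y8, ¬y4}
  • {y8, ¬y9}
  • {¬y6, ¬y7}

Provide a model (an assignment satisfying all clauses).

y1=False, y2=True, y3=True, y4=True, y5=True, y6=False, y7=True, y8=True, y9=True

y5 occurs only positively in the remaining clauses — set y5 = True.
Try y1 = False.
  then y2 is forced to True.
  then y8 is forced to True.
The remaining clauses are satisfied by y3 = True, y4 = True, y6 = False, y7 = True, y9 = True.
Every clause has at least one true literal under this assignment.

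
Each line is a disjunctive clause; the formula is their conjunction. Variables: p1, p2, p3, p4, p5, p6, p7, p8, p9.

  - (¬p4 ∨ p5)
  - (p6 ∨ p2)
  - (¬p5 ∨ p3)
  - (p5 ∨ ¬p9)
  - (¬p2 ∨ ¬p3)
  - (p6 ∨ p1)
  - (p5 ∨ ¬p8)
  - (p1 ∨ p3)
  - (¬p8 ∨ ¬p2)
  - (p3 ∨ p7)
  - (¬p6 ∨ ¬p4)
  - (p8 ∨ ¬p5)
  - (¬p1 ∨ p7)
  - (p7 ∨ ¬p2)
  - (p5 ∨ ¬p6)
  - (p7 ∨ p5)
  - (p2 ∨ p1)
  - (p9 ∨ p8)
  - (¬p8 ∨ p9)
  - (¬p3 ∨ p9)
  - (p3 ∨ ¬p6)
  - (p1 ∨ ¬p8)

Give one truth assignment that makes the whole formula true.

p1=True, p2=False, p3=True, p4=False, p5=True, p6=True, p7=True, p8=True, p9=True

Pure literal: p4 appears only negated; assign p4 = False.
Pure literal: p7 appears only positively; assign p7 = True.
Try p1 = True.
The remaining clauses are satisfied by p2 = False, p3 = True, p5 = True, p6 = True, p8 = True, p9 = True.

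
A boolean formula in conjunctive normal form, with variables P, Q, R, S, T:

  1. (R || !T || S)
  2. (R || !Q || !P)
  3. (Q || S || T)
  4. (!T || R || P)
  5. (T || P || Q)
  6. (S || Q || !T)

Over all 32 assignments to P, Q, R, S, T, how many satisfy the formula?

Case analysis on T and Q:
  T=T, Q=T: remaining (P,R,S) ∈ {(F,T,F); (F,T,T); (T,T,F); (T,T,T)} — 4.
  T=T, Q=F: remaining (P,R,S) ∈ {(F,T,T); (T,F,T); (T,T,T)} — 3.
  T=F, Q=T: S free; 3 ways for (P,R) × 2^1 = 6.
  T=F, Q=F: remaining (P,R,S) ∈ {(T,F,T); (T,T,T)} — 2.
Total: 4 + 3 + 6 + 2 = 15.

15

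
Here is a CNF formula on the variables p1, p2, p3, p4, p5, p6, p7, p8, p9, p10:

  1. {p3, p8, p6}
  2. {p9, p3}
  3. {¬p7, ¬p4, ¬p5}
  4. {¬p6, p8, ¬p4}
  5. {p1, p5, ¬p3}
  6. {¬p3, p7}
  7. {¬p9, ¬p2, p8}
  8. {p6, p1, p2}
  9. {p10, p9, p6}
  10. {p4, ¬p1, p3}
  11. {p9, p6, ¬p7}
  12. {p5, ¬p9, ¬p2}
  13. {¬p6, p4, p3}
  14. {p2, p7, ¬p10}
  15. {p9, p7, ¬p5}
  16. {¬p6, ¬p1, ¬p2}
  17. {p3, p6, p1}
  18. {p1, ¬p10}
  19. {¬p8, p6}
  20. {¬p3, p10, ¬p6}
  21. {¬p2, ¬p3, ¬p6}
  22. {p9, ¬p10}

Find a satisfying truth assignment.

p1=0, p2=0, p3=0, p4=1, p5=0, p6=1, p7=0, p8=1, p9=1, p10=0

Set p1 = False and propagate.
  then p10 is forced to False.
Set p2 = False and propagate.
  then p6 is forced to True.
  then p3 is forced to False.
  then p9 is forced to True.
  then p4 is forced to True.
  then p8 is forced to True.
The remaining clauses are satisfied by p5 = False, p7 = False.
Every clause has at least one true literal under this assignment.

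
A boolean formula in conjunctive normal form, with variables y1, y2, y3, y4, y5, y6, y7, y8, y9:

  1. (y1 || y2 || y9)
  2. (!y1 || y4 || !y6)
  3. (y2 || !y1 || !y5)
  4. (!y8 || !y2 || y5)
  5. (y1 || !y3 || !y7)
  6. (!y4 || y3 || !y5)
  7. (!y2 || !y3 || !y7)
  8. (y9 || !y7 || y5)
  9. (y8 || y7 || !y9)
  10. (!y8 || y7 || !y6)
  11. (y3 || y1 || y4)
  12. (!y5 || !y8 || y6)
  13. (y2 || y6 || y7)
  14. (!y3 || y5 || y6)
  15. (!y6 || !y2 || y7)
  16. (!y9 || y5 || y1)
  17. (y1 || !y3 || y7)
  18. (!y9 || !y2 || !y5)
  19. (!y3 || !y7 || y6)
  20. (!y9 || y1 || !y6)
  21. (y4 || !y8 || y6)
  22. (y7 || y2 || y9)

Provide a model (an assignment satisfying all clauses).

y1 = T, y2 = F, y3 = F, y4 = F, y5 = F, y6 = F, y7 = T, y8 = F, y9 = T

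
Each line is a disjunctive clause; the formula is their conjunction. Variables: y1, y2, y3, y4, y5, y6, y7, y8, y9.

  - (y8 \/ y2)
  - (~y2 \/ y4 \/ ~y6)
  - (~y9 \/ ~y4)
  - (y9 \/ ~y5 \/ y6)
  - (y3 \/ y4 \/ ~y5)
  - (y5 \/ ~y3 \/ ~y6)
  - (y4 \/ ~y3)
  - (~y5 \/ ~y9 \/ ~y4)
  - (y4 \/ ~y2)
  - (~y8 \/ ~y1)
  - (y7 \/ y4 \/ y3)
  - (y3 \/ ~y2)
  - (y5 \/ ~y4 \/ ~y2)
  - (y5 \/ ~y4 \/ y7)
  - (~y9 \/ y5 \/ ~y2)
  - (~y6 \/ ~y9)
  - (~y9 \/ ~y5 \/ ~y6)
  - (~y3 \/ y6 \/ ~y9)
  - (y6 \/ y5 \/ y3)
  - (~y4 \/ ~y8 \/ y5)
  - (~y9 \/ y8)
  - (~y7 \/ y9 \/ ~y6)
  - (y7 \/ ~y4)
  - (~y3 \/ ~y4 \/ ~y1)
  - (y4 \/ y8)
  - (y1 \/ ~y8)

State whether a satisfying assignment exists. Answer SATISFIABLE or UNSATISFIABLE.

y4 = True:
  propagation gives y9=False, y7=True, y6=False, y5=False; an empty clause results — contradiction.
y4 = False:
  propagation gives y3=False, y5=False, y2=False, y8=True; an empty clause results — contradiction.
Every branch closes, so no satisfying assignment exists.

UNSATISFIABLE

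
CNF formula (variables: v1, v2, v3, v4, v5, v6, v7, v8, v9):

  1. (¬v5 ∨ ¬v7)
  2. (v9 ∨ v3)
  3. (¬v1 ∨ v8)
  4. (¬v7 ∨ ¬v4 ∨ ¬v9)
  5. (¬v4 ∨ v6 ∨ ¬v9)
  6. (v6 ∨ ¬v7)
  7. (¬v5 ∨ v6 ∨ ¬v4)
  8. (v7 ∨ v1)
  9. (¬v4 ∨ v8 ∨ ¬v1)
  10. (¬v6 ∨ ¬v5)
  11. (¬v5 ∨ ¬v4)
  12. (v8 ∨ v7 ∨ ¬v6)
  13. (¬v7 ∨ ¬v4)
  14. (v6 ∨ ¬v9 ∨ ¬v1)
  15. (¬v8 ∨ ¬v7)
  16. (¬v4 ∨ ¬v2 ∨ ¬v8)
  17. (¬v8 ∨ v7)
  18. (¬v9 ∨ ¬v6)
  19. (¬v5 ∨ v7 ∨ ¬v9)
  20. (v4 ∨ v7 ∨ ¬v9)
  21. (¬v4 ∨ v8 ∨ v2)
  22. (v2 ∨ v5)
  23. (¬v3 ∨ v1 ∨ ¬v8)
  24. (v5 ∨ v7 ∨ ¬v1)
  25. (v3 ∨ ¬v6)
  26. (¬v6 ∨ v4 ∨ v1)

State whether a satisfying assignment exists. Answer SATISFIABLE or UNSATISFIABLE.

UNSATISFIABLE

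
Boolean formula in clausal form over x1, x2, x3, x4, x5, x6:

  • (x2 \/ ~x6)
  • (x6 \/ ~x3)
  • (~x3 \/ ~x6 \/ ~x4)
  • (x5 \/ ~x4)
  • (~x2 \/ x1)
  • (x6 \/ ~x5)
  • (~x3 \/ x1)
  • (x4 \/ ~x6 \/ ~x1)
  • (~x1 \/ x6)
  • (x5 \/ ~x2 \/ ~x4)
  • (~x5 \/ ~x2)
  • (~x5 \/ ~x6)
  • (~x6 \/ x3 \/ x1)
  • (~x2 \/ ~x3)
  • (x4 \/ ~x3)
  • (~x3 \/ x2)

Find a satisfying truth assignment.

x1=False, x2=False, x3=False, x4=False, x5=False, x6=False

Set x1 = False and propagate.
  then x2 is forced to False.
  then x6 is forced to False.
  then x3 is forced to False.
  then x5 is forced to False.
  then x4 is forced to False.
Every clause has at least one true literal under this assignment.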